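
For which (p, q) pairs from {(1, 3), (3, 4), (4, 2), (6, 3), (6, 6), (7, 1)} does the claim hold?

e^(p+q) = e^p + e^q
Testing each pair:
(1, 3): LHS = e^4 ≈ 54.6, RHS = e + e^3 ≈ 22.8 → fails
(3, 4): LHS = e^7 ≈ 1097, RHS = e^3 + e^4 ≈ 74.68 → fails
(4, 2): LHS = e^6 ≈ 403.4, RHS = e^2 + e^4 ≈ 61.99 → fails
(6, 3): LHS = e^9 ≈ 8103, RHS = e^3 + e^6 ≈ 423.5 → fails
(6, 6): LHS = e^12 ≈ 162754.8, RHS = 2·e^6 ≈ 806.9 → fails
(7, 1): LHS = e^8 ≈ 2981, RHS = e + e^7 ≈ 1099 → fails

No pair satisfies the claim.

Answer: None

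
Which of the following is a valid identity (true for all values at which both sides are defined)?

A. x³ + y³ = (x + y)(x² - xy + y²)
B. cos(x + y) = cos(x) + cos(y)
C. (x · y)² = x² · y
A: holds — e.g. at (2, 5), both sides equal 133.
B: fails at (3, 5) — LHS = cos(8) ≈ -0.1455, RHS = cos(3) + cos(5) ≈ -0.7063.
C: fails at (2, 5) — LHS = 100, RHS = 20.

Answer: A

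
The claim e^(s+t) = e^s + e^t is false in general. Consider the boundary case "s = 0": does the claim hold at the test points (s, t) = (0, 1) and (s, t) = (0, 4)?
No, fails at both test points

At (0, 1): LHS = e ≈ 2.718 ≠ RHS = 1 + e ≈ 3.718
At (0, 4): LHS = e^4 ≈ 54.6 ≠ RHS = 1 + e^4 ≈ 55.6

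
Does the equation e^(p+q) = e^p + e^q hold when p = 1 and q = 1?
Substituting p = 1, q = 1:

LHS = e^(1+1) = e^2 ≈ 7.389
RHS = e^1 + e^1 = 2·e ≈ 5.437

LHS ≠ RHS, so the equation does not hold at this point.

Answer: Fails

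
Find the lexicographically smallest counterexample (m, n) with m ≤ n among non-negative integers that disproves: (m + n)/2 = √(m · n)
At (0, 0): both sides equal 0, so it holds there.

Substituting (0, 1) into the claim:
LHS = (0 + 1)/2 = 1/2
RHS = √(0 · 1) = 0

Since LHS ≠ RHS, this pair disproves the claim, and no lexicographically smaller pair (m ≤ n, non-negative integers) does.

For instance (1, 3) is also a counterexample (LHS = 2, RHS = √(3) ≈ 1.732), but it's lexicographically larger.

Answer: (m, n) = (0, 1)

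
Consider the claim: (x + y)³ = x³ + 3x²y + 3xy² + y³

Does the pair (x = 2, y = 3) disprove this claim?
No

Substituting x = 2, y = 3:
LHS = (2 + 3)³ = 125
RHS = 2³ + 3·2²·3 + 3·2·3² + 3³ = 125

The sides agree, so this pair does not disprove the claim.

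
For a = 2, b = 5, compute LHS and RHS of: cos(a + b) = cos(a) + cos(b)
LHS = cos(2 + 5) = cos(7) ≈ 0.7539
RHS = cos(2) + cos(5) ≈ -0.1325

LHS ≠ RHS (they differ by about 0.8864), so the equation does not hold here.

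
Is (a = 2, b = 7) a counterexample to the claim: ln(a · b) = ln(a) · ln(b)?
Substituting a = 2, b = 7:
LHS = ln(2 · 7) = ln(14) ≈ 2.639
RHS = ln(2) · ln(7) ≈ 1.349

Since LHS ≠ RHS, this pair disproves the claim.

Answer: Yes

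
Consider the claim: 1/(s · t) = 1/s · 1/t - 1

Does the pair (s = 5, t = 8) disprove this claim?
Yes

Substituting s = 5, t = 8:
LHS = 1/(5 · 8) = 1/40
RHS = 1/5 · 1/8 - 1 = -39/40

Since LHS ≠ RHS, this pair disproves the claim.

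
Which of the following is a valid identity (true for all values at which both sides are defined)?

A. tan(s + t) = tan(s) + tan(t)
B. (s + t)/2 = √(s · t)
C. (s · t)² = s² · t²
A: fails at (2, 3) — LHS = tan(5) ≈ -3.381, RHS = tan(2) + tan(3) ≈ -2.328.
B: fails at (1, 2) — LHS = 3/2, RHS = √(2) ≈ 1.414.
C: holds — e.g. at (1, 1), both sides equal 1.

Answer: C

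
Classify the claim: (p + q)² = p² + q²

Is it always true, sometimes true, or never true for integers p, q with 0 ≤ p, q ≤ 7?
It holds at (p, q) = (7, 0) (both sides equal 49), but fails at (p, q) = (2, 3) (LHS = 25, RHS = 13).

Answer: Sometimes true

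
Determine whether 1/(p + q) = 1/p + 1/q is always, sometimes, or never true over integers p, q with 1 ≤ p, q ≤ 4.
The claim fails for every pair in the range. For instance at (p, q) = (3, 3): LHS = 1/6, RHS = 2/3.

Answer: Never true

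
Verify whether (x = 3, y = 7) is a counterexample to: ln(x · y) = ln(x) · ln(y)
Substituting x = 3, y = 7:
LHS = ln(3 · 7) = ln(21) ≈ 3.045
RHS = ln(3) · ln(7) ≈ 2.138

Since LHS ≠ RHS, this pair disproves the claim.

Answer: Yes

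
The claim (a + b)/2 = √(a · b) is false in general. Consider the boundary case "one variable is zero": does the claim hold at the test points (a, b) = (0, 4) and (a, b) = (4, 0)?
At (0, 4): LHS = 2 ≠ RHS = 0
At (4, 0): LHS = 2 ≠ RHS = 0

Answer: No, fails at both test points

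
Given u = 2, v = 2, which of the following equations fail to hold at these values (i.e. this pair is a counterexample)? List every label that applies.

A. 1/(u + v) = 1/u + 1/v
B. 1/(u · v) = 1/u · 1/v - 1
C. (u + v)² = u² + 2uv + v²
A, B

Evaluating each claim at the given values:
A. LHS = 1/4, RHS = 1 → fails here (LHS ≠ RHS)
B. LHS = 1/4, RHS = -3/4 → fails here (LHS ≠ RHS)
C. LHS = 16, RHS = 16 → holds here (LHS = RHS)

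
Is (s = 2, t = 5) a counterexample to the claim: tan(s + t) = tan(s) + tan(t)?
Yes

Substituting s = 2, t = 5:
LHS = tan(2 + 5) = tan(7) ≈ 0.8714
RHS = tan(2) + tan(5) ≈ -5.566

Since LHS ≠ RHS, this pair disproves the claim.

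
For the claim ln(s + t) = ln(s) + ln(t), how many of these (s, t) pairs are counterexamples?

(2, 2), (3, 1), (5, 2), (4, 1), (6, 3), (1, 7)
Testing each pair:
(2, 2): LHS = ln(4) ≈ 1.386, RHS = 2·ln(2) ≈ 1.386 → satisfies claim
(3, 1): LHS = ln(4) ≈ 1.386, RHS = ln(3) ≈ 1.099 → counterexample
(5, 2): LHS = ln(7) ≈ 1.946, RHS = ln(2) + ln(5) ≈ 2.303 → counterexample
(4, 1): LHS = ln(5) ≈ 1.609, RHS = ln(4) ≈ 1.386 → counterexample
(6, 3): LHS = ln(9) ≈ 2.197, RHS = ln(3) + ln(6) ≈ 2.89 → counterexample
(1, 7): LHS = ln(8) ≈ 2.079, RHS = ln(7) ≈ 1.946 → counterexample

That makes 5 counterexamples.

Answer: 5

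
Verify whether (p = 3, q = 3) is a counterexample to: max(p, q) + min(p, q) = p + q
No

Substituting p = 3, q = 3:
LHS = max(3, 3) + min(3, 3) = 6
RHS = 3 + 3 = 6

The sides agree, so this pair does not disprove the claim.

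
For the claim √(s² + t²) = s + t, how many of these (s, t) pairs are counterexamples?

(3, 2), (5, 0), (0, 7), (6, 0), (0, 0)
1

Testing each pair:
(3, 2): LHS = √(13) ≈ 3.606, RHS = 5 → counterexample
(5, 0): LHS = 5, RHS = 5 → satisfies claim
(0, 7): LHS = 7, RHS = 7 → satisfies claim
(6, 0): LHS = 6, RHS = 6 → satisfies claim
(0, 0): LHS = 0, RHS = 0 → satisfies claim

That makes 1 counterexample.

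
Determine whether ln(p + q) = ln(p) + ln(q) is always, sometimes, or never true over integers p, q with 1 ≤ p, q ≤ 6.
It holds at (p, q) = (2, 2) (both sides equal ln(4) ≈ 1.386), but fails at (p, q) = (2, 3) (LHS = ln(5) ≈ 1.609, RHS = ln(2) + ln(3) ≈ 1.792).

Answer: Sometimes true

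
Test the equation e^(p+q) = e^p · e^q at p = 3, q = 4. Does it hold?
Substituting p = 3, q = 4:

LHS = e^(3+4) = e^7 ≈ 1097
RHS = e^3 · e^4 = e^7 ≈ 1097

LHS = RHS, so the equation holds at this point.

Answer: Holds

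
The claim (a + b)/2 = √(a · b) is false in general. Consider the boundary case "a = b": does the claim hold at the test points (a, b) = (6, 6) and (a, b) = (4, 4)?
Yes, holds at both test points

At (6, 6): LHS = 6, RHS = 6 → equal
At (4, 4): LHS = 4, RHS = 4 → equal

So the claim does hold at both of these boundary points, even though it is not an identity.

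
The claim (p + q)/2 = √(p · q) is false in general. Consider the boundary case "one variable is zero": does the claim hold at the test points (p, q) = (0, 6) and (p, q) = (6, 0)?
No, fails at both test points

At (0, 6): LHS = 3 ≠ RHS = 0
At (6, 0): LHS = 3 ≠ RHS = 0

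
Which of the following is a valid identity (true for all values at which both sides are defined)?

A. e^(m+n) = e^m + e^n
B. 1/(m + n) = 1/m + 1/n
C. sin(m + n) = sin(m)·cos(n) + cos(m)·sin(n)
C

A: fails at (1, 2) — LHS = e^3 ≈ 20.09, RHS = e + e^2 ≈ 10.11.
B: fails at (2, 4) — LHS = 1/6, RHS = 3/4.
C: holds — e.g. at (4, 5), both sides equal sin(9) ≈ 0.4121.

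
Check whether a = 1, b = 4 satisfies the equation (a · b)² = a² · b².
Substituting a = 1, b = 4:

LHS = (1 · 4)² = 16
RHS = 1² · 4² = 16

LHS = RHS, so the equation holds at this point.

Answer: Holds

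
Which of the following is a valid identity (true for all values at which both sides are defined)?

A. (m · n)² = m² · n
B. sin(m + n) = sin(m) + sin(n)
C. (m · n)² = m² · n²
C

A: fails at (3, 3) — LHS = 81, RHS = 27.
B: fails at (2, 7) — LHS = sin(9) ≈ 0.4121, RHS = sin(7) + sin(2) ≈ 1.566.
C: holds — e.g. at (2, 3), both sides equal 36.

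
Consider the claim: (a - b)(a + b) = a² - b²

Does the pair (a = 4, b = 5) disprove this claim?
Substituting a = 4, b = 5:
LHS = (4 - 5)(4 + 5) = -9
RHS = 4² - 5² = -9

The sides agree, so this pair does not disprove the claim.

Answer: No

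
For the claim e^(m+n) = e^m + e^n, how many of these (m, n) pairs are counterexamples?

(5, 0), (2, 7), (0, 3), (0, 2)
4

Testing each pair:
(5, 0): LHS = e^5 ≈ 148.4, RHS = 1 + e^5 ≈ 149.4 → counterexample
(2, 7): LHS = e^9 ≈ 8103, RHS = e^2 + e^7 ≈ 1104 → counterexample
(0, 3): LHS = e^3 ≈ 20.09, RHS = 1 + e^3 ≈ 21.09 → counterexample
(0, 2): LHS = e^2 ≈ 7.389, RHS = 1 + e^2 ≈ 8.389 → counterexample

That makes 4 counterexamples.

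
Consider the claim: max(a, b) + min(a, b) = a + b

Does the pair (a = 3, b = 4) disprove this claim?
No

Substituting a = 3, b = 4:
LHS = max(3, 4) + min(3, 4) = 7
RHS = 3 + 4 = 7

The sides agree, so this pair does not disprove the claim.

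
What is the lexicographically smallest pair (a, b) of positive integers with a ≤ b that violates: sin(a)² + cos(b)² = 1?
At (1, 1): both sides equal 1, so it holds there.

Substituting (1, 2) into the claim:
LHS = sin(1)² + cos(2)² ≈ 0.8813
RHS = 1

Since LHS ≠ RHS, this pair disproves the claim, and no lexicographically smaller pair (a ≤ b, positive integers) does.

For instance (1, 7) is also a counterexample (LHS = cos(7)² + sin(1)² ≈ 1.276, RHS = 1), but it's lexicographically larger.

Answer: (a, b) = (1, 2)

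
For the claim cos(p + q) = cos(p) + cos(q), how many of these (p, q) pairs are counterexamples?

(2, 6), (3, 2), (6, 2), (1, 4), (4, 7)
5

Testing each pair:
(2, 6): LHS = cos(8) ≈ -0.1455, RHS = cos(2) + cos(6) ≈ 0.544 → counterexample
(3, 2): LHS = cos(5) ≈ 0.2837, RHS = cos(3) + cos(2) ≈ -1.406 → counterexample
(6, 2): LHS = cos(8) ≈ -0.1455, RHS = cos(2) + cos(6) ≈ 0.544 → counterexample
(1, 4): LHS = cos(5) ≈ 0.2837, RHS = cos(4) + cos(1) ≈ -0.1133 → counterexample
(4, 7): LHS = cos(11) ≈ 0.004426, RHS = cos(4) + cos(7) ≈ 0.1003 → counterexample

That makes 5 counterexamples.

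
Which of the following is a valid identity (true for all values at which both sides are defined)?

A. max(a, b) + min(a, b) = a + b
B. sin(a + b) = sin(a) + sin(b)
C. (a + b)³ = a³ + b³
A: holds — e.g. at (1, 1), both sides equal 2.
B: fails at (4, 6) — LHS = sin(10) ≈ -0.544, RHS = sin(4) + sin(6) ≈ -1.036.
C: fails at (2, 7) — LHS = 729, RHS = 351.

Answer: A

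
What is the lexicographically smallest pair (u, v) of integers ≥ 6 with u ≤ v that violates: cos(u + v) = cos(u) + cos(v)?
Substituting (6, 6) into the claim:
LHS = cos(6 + 6) = cos(12) ≈ 0.8439
RHS = cos(6) + cos(6) = 2·cos(6) ≈ 1.92

Since LHS ≠ RHS, this pair disproves the claim, and no lexicographically smaller pair (u ≤ v, integers ≥ 6) does.

For instance (13, 13) is also a counterexample (LHS = cos(26) ≈ 0.6469, RHS = 2·cos(13) ≈ 1.815), but it's lexicographically larger.

Answer: (u, v) = (6, 6)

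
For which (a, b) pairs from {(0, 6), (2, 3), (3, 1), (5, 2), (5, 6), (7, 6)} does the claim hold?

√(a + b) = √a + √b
(0, 6)

Testing each pair:
(0, 6): LHS = √(6) ≈ 2.449, RHS = √(6) ≈ 2.449 → holds
(2, 3): LHS = √(5) ≈ 2.236, RHS = √(2) + √(3) ≈ 3.146 → fails
(3, 1): LHS = 2, RHS = 1 + √(3) ≈ 2.732 → fails
(5, 2): LHS = √(7) ≈ 2.646, RHS = √(2) + √(5) ≈ 3.65 → fails
(5, 6): LHS = √(11) ≈ 3.317, RHS = √(5) + √(6) ≈ 4.686 → fails
(7, 6): LHS = √(13) ≈ 3.606, RHS = √(6) + √(7) ≈ 5.095 → fails

1 of 6 pairs satisfies the claim.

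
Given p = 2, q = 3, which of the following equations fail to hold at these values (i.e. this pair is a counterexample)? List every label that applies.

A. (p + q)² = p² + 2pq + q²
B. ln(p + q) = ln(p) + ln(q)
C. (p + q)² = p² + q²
Evaluating each claim at the given values:
A. LHS = 25, RHS = 25 → holds here (LHS = RHS)
B. LHS = ln(5) ≈ 1.609, RHS = ln(2) + ln(3) ≈ 1.792 → fails here (LHS ≠ RHS)
C. LHS = 25, RHS = 13 → fails here (LHS ≠ RHS)

Answer: B, C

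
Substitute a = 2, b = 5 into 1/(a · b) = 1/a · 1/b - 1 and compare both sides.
LHS = 1/(2 · 5) = 1/10
RHS = 1/2 · 1/5 - 1 = -9/10

LHS ≠ RHS, so the equation does not hold here.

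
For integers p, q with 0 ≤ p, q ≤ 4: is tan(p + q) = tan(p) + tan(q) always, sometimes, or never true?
Sometimes true

It holds at (p, q) = (0, 3) (both sides equal tan(3) ≈ -0.1425), but fails at (p, q) = (2, 2) (LHS = tan(4) ≈ 1.158, RHS = 2·tan(2) ≈ -4.37).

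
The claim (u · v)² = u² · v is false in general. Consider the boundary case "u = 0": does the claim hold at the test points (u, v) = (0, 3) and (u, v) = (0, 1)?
At (0, 3): LHS = 0, RHS = 0 → equal
At (0, 1): LHS = 0, RHS = 0 → equal

So the claim does hold at both of these boundary points, even though it is not an identity.

Answer: Yes, holds at both test points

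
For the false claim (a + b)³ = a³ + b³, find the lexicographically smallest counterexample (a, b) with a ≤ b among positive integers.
(a, b) = (1, 1)

Substituting (1, 1) into the claim:
LHS = (1 + 1)³ = 8
RHS = 1³ + 1³ = 2

Since LHS ≠ RHS, this pair disproves the claim, and no lexicographically smaller pair (a ≤ b, positive integers) does.

For instance (4, 7) is also a counterexample (LHS = 1331, RHS = 407), but it's lexicographically larger.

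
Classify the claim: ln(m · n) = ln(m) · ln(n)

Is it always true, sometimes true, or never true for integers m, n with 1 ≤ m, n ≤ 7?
Sometimes true

It holds at (m, n) = (1, 1) (both sides equal 0), but fails at (m, n) = (2, 3) (LHS = ln(6) ≈ 1.792, RHS = ln(2)·ln(3) ≈ 0.7615).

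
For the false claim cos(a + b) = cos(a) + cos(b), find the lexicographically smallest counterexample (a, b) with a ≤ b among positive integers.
Substituting (1, 1) into the claim:
LHS = cos(1 + 1) = cos(2) ≈ -0.4161
RHS = cos(1) + cos(1) = 2·cos(1) ≈ 1.081

Since LHS ≠ RHS, this pair disproves the claim, and no lexicographically smaller pair (a ≤ b, positive integers) does.

For instance (2, 4) is also a counterexample (LHS = cos(6) ≈ 0.9602, RHS = cos(4) + cos(2) ≈ -1.07), but it's lexicographically larger.

Answer: (a, b) = (1, 1)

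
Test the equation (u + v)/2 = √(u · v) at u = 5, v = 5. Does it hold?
Substituting u = 5, v = 5:

LHS = (5 + 5)/2 = 5
RHS = √(5 · 5) = 5

LHS = RHS, so the equation holds at this point.

Answer: Holds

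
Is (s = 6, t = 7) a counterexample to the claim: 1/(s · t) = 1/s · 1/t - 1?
Substituting s = 6, t = 7:
LHS = 1/(6 · 7) = 1/42
RHS = 1/6 · 1/7 - 1 = -41/42

Since LHS ≠ RHS, this pair disproves the claim.

Answer: Yes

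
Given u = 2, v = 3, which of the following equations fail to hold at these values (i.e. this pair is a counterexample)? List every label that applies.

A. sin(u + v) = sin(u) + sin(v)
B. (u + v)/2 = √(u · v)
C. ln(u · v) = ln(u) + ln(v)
A, B

Evaluating each claim at the given values:
A. LHS = sin(5) ≈ -0.9589, RHS = sin(3) + sin(2) ≈ 1.05 → fails here (LHS ≠ RHS)
B. LHS = 5/2, RHS = √(6) ≈ 2.449 → fails here (LHS ≠ RHS)
C. LHS = ln(6) ≈ 1.792, RHS = ln(2) + ln(3) ≈ 1.792 → holds here (LHS = RHS)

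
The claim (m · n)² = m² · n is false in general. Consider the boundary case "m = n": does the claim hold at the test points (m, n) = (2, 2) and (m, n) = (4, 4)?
At (2, 2): LHS = 16 ≠ RHS = 8
At (4, 4): LHS = 256 ≠ RHS = 64

Answer: No, fails at both test points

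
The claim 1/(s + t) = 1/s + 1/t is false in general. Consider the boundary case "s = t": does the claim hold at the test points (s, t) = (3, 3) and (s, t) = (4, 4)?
No, fails at both test points

At (3, 3): LHS = 1/6 ≠ RHS = 2/3
At (4, 4): LHS = 1/8 ≠ RHS = 1/2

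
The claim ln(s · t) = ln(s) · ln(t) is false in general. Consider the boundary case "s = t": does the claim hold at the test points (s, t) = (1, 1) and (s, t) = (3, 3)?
Only at (1, 1)

At (1, 1): LHS = 0, RHS = 0 → equal
At (3, 3): LHS = ln(9) ≈ 2.197 ≠ RHS = ln(3)² ≈ 1.207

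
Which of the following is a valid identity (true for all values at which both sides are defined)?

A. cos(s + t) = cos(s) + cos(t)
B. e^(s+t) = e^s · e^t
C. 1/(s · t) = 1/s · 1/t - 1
A: fails at (2, 2) — LHS = cos(4) ≈ -0.6536, RHS = 2·cos(2) ≈ -0.8323.
B: holds — e.g. at (1, 5), both sides equal e^6 ≈ 403.4.
C: fails at (2, 4) — LHS = 1/8, RHS = -7/8.

Answer: B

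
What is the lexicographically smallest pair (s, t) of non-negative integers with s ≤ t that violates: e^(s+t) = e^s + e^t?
Substituting (0, 0) into the claim:
LHS = e^(0+0) = 1
RHS = e^0 + e^0 = 2

Since LHS ≠ RHS, this pair disproves the claim, and no lexicographically smaller pair (s ≤ t, non-negative integers) does.

For instance (3, 5) is also a counterexample (LHS = e^8 ≈ 2981, RHS = e^3 + e^5 ≈ 168.5), but it's lexicographically larger.

Answer: (s, t) = (0, 0)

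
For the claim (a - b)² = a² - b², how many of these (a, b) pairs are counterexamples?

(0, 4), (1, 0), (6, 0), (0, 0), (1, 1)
Testing each pair:
(0, 4): LHS = 16, RHS = -16 → counterexample
(1, 0): LHS = 1, RHS = 1 → satisfies claim
(6, 0): LHS = 36, RHS = 36 → satisfies claim
(0, 0): LHS = 0, RHS = 0 → satisfies claim
(1, 1): LHS = 0, RHS = 0 → satisfies claim

That makes 1 counterexample.

Answer: 1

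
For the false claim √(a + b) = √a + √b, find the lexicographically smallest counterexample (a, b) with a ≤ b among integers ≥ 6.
Substituting (6, 6) into the claim:
LHS = √(6 + 6) = 2·√(3) ≈ 3.464
RHS = √6 + √6 = 2·√(6) ≈ 4.899

Since LHS ≠ RHS, this pair disproves the claim, and no lexicographically smaller pair (a ≤ b, integers ≥ 6) does.

For instance (7, 13) is also a counterexample (LHS = 2·√(5) ≈ 4.472, RHS = √(7) + √(13) ≈ 6.251), but it's lexicographically larger.

Answer: (a, b) = (6, 6)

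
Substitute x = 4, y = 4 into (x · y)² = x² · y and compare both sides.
LHS = (4 · 4)² = 256
RHS = 4² · 4 = 64

LHS ≠ RHS, so the equation does not hold here.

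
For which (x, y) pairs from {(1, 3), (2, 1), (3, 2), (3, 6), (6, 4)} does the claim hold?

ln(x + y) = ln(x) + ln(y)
Testing each pair:
(1, 3): LHS = ln(4) ≈ 1.386, RHS = ln(3) ≈ 1.099 → fails
(2, 1): LHS = ln(3) ≈ 1.099, RHS = ln(2) ≈ 0.6931 → fails
(3, 2): LHS = ln(5) ≈ 1.609, RHS = ln(2) + ln(3) ≈ 1.792 → fails
(3, 6): LHS = ln(9) ≈ 2.197, RHS = ln(3) + ln(6) ≈ 2.89 → fails
(6, 4): LHS = ln(10) ≈ 2.303, RHS = ln(4) + ln(6) ≈ 3.178 → fails

No pair satisfies the claim.

Answer: None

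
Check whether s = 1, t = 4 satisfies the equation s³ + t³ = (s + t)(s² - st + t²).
Holds

Substituting s = 1, t = 4:

LHS = 1³ + 4³ = 65
RHS = (1 + 4)(1² - 1·4 + 4²) = 65

LHS = RHS, so the equation holds at this point.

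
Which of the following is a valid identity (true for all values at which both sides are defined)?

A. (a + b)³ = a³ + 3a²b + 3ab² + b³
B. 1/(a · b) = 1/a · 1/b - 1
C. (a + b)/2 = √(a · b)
A

A: holds — e.g. at (1, 2), both sides equal 27.
B: fails at (4, 4) — LHS = 1/16, RHS = -15/16.
C: fails at (6, 7) — LHS = 13/2, RHS = √(42) ≈ 6.481.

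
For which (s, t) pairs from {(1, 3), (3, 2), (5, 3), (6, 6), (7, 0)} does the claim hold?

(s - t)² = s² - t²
Testing each pair:
(1, 3): LHS = 4, RHS = -8 → fails
(3, 2): LHS = 1, RHS = 5 → fails
(5, 3): LHS = 4, RHS = 16 → fails
(6, 6): LHS = 0, RHS = 0 → holds
(7, 0): LHS = 49, RHS = 49 → holds

2 of 5 pairs satisfy the claim.

Answer: (6, 6), (7, 0)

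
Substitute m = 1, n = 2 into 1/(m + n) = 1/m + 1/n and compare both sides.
LHS = 1/(1 + 2) = 1/3
RHS = 1/1 + 1/2 = 3/2

LHS ≠ RHS, so the equation does not hold here.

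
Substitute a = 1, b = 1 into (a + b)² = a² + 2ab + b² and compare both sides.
LHS = (1 + 1)² = 4
RHS = 1² + 2·1·1 + 1² = 4

LHS = RHS: the two sides agree.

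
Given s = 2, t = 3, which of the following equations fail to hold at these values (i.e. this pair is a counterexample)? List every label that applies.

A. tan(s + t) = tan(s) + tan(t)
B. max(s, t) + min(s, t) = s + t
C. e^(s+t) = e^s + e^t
A, C

Evaluating each claim at the given values:
A. LHS = tan(5) ≈ -3.381, RHS = tan(2) + tan(3) ≈ -2.328 → fails here (LHS ≠ RHS)
B. LHS = 5, RHS = 5 → holds here (LHS = RHS)
C. LHS = e^5 ≈ 148.4, RHS = e^2 + e^3 ≈ 27.47 → fails here (LHS ≠ RHS)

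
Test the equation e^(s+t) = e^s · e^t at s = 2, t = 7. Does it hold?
Substituting s = 2, t = 7:

LHS = e^(2+7) = e^9 ≈ 8103
RHS = e^2 · e^7 = e^9 ≈ 8103

LHS = RHS, so the equation holds at this point.

Answer: Holds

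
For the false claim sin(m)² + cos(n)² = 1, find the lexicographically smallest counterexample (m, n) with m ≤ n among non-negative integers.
(m, n) = (0, 1)

At (0, 0): both sides equal 1, so it holds there.

Substituting (0, 1) into the claim:
LHS = sin(0)² + cos(1)² = cos(1)² ≈ 0.2919
RHS = 1

Since LHS ≠ RHS, this pair disproves the claim, and no lexicographically smaller pair (m ≤ n, non-negative integers) does.

For instance (0, 2) is also a counterexample (LHS = cos(2)² ≈ 0.1732, RHS = 1), but it's lexicographically larger.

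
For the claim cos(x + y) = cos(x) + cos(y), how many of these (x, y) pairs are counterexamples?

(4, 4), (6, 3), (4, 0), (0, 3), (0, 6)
Testing each pair:
(4, 4): LHS = cos(8) ≈ -0.1455, RHS = 2·cos(4) ≈ -1.307 → counterexample
(6, 3): LHS = cos(9) ≈ -0.9111, RHS = cos(3) + cos(6) ≈ -0.02982 → counterexample
(4, 0): LHS = cos(4) ≈ -0.6536, RHS = cos(4) + 1 ≈ 0.3464 → counterexample
(0, 3): LHS = cos(3) ≈ -0.99, RHS = cos(3) + 1 ≈ 0.01001 → counterexample
(0, 6): LHS = cos(6) ≈ 0.9602, RHS = cos(6) + 1 ≈ 1.96 → counterexample

That makes 5 counterexamples.

Answer: 5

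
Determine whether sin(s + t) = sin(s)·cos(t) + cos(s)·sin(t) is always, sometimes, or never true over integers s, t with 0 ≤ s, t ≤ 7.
Always true

The identity holds for every pair in the range. For instance at (s, t) = (3, 7): both sides equal sin(10) ≈ -0.544.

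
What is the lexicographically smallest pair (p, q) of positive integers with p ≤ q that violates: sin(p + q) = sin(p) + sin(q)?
Substituting (1, 1) into the claim:
LHS = sin(1 + 1) = sin(2) ≈ 0.9093
RHS = sin(1) + sin(1) = 2·sin(1) ≈ 1.683

Since LHS ≠ RHS, this pair disproves the claim, and no lexicographically smaller pair (p ≤ q, positive integers) does.

For instance (2, 7) is also a counterexample (LHS = sin(9) ≈ 0.4121, RHS = sin(7) + sin(2) ≈ 1.566), but it's lexicographically larger.

Answer: (p, q) = (1, 1)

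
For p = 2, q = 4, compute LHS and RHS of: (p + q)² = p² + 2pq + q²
LHS = (2 + 4)² = 36
RHS = 2² + 2·2·4 + 4² = 36

LHS = RHS: the two sides agree.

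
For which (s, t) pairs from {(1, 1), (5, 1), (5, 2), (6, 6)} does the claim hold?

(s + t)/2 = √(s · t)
Testing each pair:
(1, 1): LHS = 1, RHS = 1 → holds
(5, 1): LHS = 3, RHS = √(5) ≈ 2.236 → fails
(5, 2): LHS = 7/2, RHS = √(10) ≈ 3.162 → fails
(6, 6): LHS = 6, RHS = 6 → holds

2 of 4 pairs satisfy the claim.

Answer: (1, 1), (6, 6)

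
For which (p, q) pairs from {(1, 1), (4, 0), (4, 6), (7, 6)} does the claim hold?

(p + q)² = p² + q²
Testing each pair:
(1, 1): LHS = 4, RHS = 2 → fails
(4, 0): LHS = 16, RHS = 16 → holds
(4, 6): LHS = 100, RHS = 52 → fails
(7, 6): LHS = 169, RHS = 85 → fails

1 of 4 pairs satisfies the claim.

Answer: (4, 0)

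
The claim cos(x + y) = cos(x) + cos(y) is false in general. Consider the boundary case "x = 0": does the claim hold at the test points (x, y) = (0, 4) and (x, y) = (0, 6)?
No, fails at both test points

At (0, 4): LHS = cos(4) ≈ -0.6536 ≠ RHS = cos(4) + 1 ≈ 0.3464
At (0, 6): LHS = cos(6) ≈ 0.9602 ≠ RHS = cos(6) + 1 ≈ 1.96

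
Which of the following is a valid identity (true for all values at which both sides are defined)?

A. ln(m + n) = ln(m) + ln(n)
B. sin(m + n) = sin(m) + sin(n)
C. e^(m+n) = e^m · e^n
C

A: fails at (1, 3) — LHS = ln(4) ≈ 1.386, RHS = ln(3) ≈ 1.099.
B: fails at (1, 4) — LHS = sin(5) ≈ -0.9589, RHS = sin(4) + sin(1) ≈ 0.08467.
C: holds — e.g. at (1, 5), both sides equal e^6 ≈ 403.4.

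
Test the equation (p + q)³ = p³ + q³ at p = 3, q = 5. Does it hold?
Fails

Substituting p = 3, q = 5:

LHS = (3 + 5)³ = 512
RHS = 3³ + 5³ = 152

LHS ≠ RHS, so the equation does not hold at this point.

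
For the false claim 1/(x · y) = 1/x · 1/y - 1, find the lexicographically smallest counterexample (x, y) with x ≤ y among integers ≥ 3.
Substituting (3, 3) into the claim:
LHS = 1/(3 · 3) = 1/9
RHS = 1/3 · 1/3 - 1 = -8/9

Since LHS ≠ RHS, this pair disproves the claim, and no lexicographically smaller pair (x ≤ y, integers ≥ 3) does.

For instance (5, 7) is also a counterexample (LHS = 1/35, RHS = -34/35), but it's lexicographically larger.

Answer: (x, y) = (3, 3)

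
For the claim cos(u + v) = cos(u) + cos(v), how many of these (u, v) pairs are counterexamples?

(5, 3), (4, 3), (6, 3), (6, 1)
4

Testing each pair:
(5, 3): LHS = cos(8) ≈ -0.1455, RHS = cos(3) + cos(5) ≈ -0.7063 → counterexample
(4, 3): LHS = cos(7) ≈ 0.7539, RHS = cos(3) + cos(4) ≈ -1.644 → counterexample
(6, 3): LHS = cos(9) ≈ -0.9111, RHS = cos(3) + cos(6) ≈ -0.02982 → counterexample
(6, 1): LHS = cos(7) ≈ 0.7539, RHS = cos(1) + cos(6) ≈ 1.5 → counterexample

That makes 4 counterexamples.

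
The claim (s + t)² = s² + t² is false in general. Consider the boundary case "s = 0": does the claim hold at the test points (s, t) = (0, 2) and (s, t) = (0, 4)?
Yes, holds at both test points

At (0, 2): LHS = 4, RHS = 4 → equal
At (0, 4): LHS = 16, RHS = 16 → equal

So the claim does hold at both of these boundary points, even though it is not an identity.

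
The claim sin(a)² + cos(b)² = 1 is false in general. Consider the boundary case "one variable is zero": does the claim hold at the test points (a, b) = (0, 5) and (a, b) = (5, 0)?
At (0, 5): LHS = cos(5)² ≈ 0.08046 ≠ RHS = 1
At (5, 0): LHS = sin(5)² + 1 ≈ 1.92 ≠ RHS = 1

Answer: No, fails at both test points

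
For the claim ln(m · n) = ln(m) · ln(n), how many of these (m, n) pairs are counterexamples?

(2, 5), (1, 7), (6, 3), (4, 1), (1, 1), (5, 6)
5

Testing each pair:
(2, 5): LHS = ln(10) ≈ 2.303, RHS = ln(2)·ln(5) ≈ 1.116 → counterexample
(1, 7): LHS = ln(7) ≈ 1.946, RHS = 0 → counterexample
(6, 3): LHS = ln(18) ≈ 2.89, RHS = ln(3)·ln(6) ≈ 1.968 → counterexample
(4, 1): LHS = ln(4) ≈ 1.386, RHS = 0 → counterexample
(1, 1): LHS = 0, RHS = 0 → satisfies claim
(5, 6): LHS = ln(30) ≈ 3.401, RHS = ln(5)·ln(6) ≈ 2.884 → counterexample

That makes 5 counterexamples.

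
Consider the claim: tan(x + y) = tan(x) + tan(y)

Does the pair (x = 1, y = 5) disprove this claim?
Substituting x = 1, y = 5:
LHS = tan(1 + 5) = tan(6) ≈ -0.291
RHS = tan(1) + tan(5) ≈ -1.823

Since LHS ≠ RHS, this pair disproves the claim.

Answer: Yes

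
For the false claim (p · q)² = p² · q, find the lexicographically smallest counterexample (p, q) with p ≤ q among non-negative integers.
(p, q) = (1, 2)

At (0, 3): both sides equal 0, so it holds there.

Substituting (1, 2) into the claim:
LHS = (1 · 2)² = 4
RHS = 1² · 2 = 2

Since LHS ≠ RHS, this pair disproves the claim, and no lexicographically smaller pair (p ≤ q, non-negative integers) does.

For instance (7, 7) is also a counterexample (LHS = 2401, RHS = 343), but it's lexicographically larger.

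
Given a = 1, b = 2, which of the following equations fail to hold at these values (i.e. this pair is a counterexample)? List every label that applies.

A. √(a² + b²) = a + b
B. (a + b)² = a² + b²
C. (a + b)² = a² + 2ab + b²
A, B

Evaluating each claim at the given values:
A. LHS = √(5) ≈ 2.236, RHS = 3 → fails here (LHS ≠ RHS)
B. LHS = 9, RHS = 5 → fails here (LHS ≠ RHS)
C. LHS = 9, RHS = 9 → holds here (LHS = RHS)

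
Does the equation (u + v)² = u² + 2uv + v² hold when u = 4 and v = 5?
Substituting u = 4, v = 5:

LHS = (4 + 5)² = 81
RHS = 4² + 2·4·5 + 5² = 81

LHS = RHS, so the equation holds at this point.

Answer: Holds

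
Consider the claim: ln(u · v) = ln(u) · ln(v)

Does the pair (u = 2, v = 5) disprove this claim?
Substituting u = 2, v = 5:
LHS = ln(2 · 5) = ln(10) ≈ 2.303
RHS = ln(2) · ln(5) ≈ 1.116

Since LHS ≠ RHS, this pair disproves the claim.

Answer: Yes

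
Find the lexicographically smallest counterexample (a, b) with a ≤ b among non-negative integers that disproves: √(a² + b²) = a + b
At (0, 0): both sides equal 0, so it holds there.
At (0, 3): both sides equal 3, so it holds there.

Substituting (1, 1) into the claim:
LHS = √(1² + 1²) = √(2) ≈ 1.414
RHS = 1 + 1 = 2

Since LHS ≠ RHS, this pair disproves the claim, and no lexicographically smaller pair (a ≤ b, non-negative integers) does.

For instance (3, 4) is also a counterexample (LHS = 5, RHS = 7), but it's lexicographically larger.

Answer: (a, b) = (1, 1)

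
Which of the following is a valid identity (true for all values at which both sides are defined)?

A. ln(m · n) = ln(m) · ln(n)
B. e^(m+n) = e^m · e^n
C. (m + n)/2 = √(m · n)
B

A: fails at (2, 5) — LHS = ln(10) ≈ 2.303, RHS = ln(2)·ln(5) ≈ 1.116.
B: holds — e.g. at (2, 5), both sides equal e^7 ≈ 1097.
C: fails at (1, 2) — LHS = 3/2, RHS = √(2) ≈ 1.414.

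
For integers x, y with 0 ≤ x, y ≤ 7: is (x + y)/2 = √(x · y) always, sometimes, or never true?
It holds at (x, y) = (3, 3) (both sides equal 3), but fails at (x, y) = (0, 7) (LHS = 7/2, RHS = 0).

Answer: Sometimes true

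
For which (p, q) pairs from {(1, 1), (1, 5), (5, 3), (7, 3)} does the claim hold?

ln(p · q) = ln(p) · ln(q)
Testing each pair:
(1, 1): LHS = 0, RHS = 0 → holds
(1, 5): LHS = ln(5) ≈ 1.609, RHS = 0 → fails
(5, 3): LHS = ln(15) ≈ 2.708, RHS = ln(3)·ln(5) ≈ 1.768 → fails
(7, 3): LHS = ln(21) ≈ 3.045, RHS = ln(3)·ln(7) ≈ 2.138 → fails

1 of 4 pairs satisfies the claim.

Answer: (1, 1)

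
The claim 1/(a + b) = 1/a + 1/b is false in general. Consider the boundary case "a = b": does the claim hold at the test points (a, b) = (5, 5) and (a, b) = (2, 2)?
No, fails at both test points

At (5, 5): LHS = 1/10 ≠ RHS = 2/5
At (2, 2): LHS = 1/4 ≠ RHS = 1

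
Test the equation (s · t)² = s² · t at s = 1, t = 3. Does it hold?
Fails

Substituting s = 1, t = 3:

LHS = (1 · 3)² = 9
RHS = 1² · 3 = 3

LHS ≠ RHS, so the equation does not hold at this point.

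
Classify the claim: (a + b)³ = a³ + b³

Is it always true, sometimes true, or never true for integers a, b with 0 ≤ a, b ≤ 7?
Sometimes true

It holds at (a, b) = (0, 0) (both sides equal 0), but fails at (a, b) = (2, 5) (LHS = 343, RHS = 133).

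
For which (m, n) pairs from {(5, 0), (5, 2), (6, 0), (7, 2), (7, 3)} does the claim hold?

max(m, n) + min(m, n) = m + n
All pairs

Testing each pair:
(5, 0): LHS = 5, RHS = 5 → holds
(5, 2): LHS = 7, RHS = 7 → holds
(6, 0): LHS = 6, RHS = 6 → holds
(7, 2): LHS = 9, RHS = 9 → holds
(7, 3): LHS = 10, RHS = 10 → holds

Every pair satisfies the claim.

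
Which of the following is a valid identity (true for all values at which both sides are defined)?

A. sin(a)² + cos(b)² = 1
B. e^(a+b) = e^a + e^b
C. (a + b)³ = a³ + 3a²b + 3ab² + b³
C

A: fails at (4, 5) — LHS = cos(5)² + sin(4)² ≈ 0.6532, RHS = 1.
B: fails at (3, 3) — LHS = e^6 ≈ 403.4, RHS = 2·e^3 ≈ 40.17.
C: holds — e.g. at (2, 4), both sides equal 216.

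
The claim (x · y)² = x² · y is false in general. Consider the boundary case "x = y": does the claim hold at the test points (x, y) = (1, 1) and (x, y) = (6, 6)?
At (1, 1): LHS = 1, RHS = 1 → equal
At (6, 6): LHS = 1296 ≠ RHS = 216

Answer: Only at (1, 1)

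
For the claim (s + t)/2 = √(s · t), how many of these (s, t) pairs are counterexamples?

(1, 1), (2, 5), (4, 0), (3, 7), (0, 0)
Testing each pair:
(1, 1): LHS = 1, RHS = 1 → satisfies claim
(2, 5): LHS = 7/2, RHS = √(10) ≈ 3.162 → counterexample
(4, 0): LHS = 2, RHS = 0 → counterexample
(3, 7): LHS = 5, RHS = √(21) ≈ 4.583 → counterexample
(0, 0): LHS = 0, RHS = 0 → satisfies claim

That makes 3 counterexamples.

Answer: 3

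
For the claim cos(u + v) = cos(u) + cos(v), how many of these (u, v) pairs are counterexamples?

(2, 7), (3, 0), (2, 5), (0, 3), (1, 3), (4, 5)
Testing each pair:
(2, 7): LHS = cos(9) ≈ -0.9111, RHS = cos(2) + cos(7) ≈ 0.3378 → counterexample
(3, 0): LHS = cos(3) ≈ -0.99, RHS = cos(3) + 1 ≈ 0.01001 → counterexample
(2, 5): LHS = cos(7) ≈ 0.7539, RHS = cos(2) + cos(5) ≈ -0.1325 → counterexample
(0, 3): LHS = cos(3) ≈ -0.99, RHS = cos(3) + 1 ≈ 0.01001 → counterexample
(1, 3): LHS = cos(4) ≈ -0.6536, RHS = cos(3) + cos(1) ≈ -0.4497 → counterexample
(4, 5): LHS = cos(9) ≈ -0.9111, RHS = cos(4) + cos(5) ≈ -0.37 → counterexample

That makes 6 counterexamples.

Answer: 6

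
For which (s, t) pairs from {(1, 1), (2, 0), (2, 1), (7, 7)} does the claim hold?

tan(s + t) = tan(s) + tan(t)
Testing each pair:
(1, 1): LHS = tan(2) ≈ -2.185, RHS = 2·tan(1) ≈ 3.115 → fails
(2, 0): LHS = tan(2) ≈ -2.185, RHS = tan(2) ≈ -2.185 → holds
(2, 1): LHS = tan(3) ≈ -0.1425, RHS = tan(2) + tan(1) ≈ -0.6276 → fails
(7, 7): LHS = tan(14) ≈ 7.245, RHS = 2·tan(7) ≈ 1.743 → fails

1 of 4 pairs satisfies the claim.

Answer: (2, 0)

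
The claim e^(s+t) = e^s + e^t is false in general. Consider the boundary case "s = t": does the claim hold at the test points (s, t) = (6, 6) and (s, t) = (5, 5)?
No, fails at both test points

At (6, 6): LHS = e^12 ≈ 162754.8 ≠ RHS = 2·e^6 ≈ 806.9
At (5, 5): LHS = e^10 ≈ 22026.5 ≠ RHS = 2·e^5 ≈ 296.8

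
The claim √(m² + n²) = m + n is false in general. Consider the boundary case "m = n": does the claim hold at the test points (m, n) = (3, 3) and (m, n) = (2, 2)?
No, fails at both test points

At (3, 3): LHS = 3·√(2) ≈ 4.243 ≠ RHS = 6
At (2, 2): LHS = 2·√(2) ≈ 2.828 ≠ RHS = 4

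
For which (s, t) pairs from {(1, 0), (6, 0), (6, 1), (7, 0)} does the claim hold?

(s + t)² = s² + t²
Testing each pair:
(1, 0): LHS = 1, RHS = 1 → holds
(6, 0): LHS = 36, RHS = 36 → holds
(6, 1): LHS = 49, RHS = 37 → fails
(7, 0): LHS = 49, RHS = 49 → holds

3 of 4 pairs satisfy the claim.

Answer: (1, 0), (6, 0), (7, 0)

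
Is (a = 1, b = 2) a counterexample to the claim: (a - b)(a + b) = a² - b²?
No

Substituting a = 1, b = 2:
LHS = (1 - 2)(1 + 2) = -3
RHS = 1² - 2² = -3

The sides agree, so this pair does not disprove the claim.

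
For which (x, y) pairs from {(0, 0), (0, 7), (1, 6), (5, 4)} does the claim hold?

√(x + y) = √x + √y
Testing each pair:
(0, 0): LHS = 0, RHS = 0 → holds
(0, 7): LHS = √(7) ≈ 2.646, RHS = √(7) ≈ 2.646 → holds
(1, 6): LHS = √(7) ≈ 2.646, RHS = 1 + √(6) ≈ 3.449 → fails
(5, 4): LHS = 3, RHS = 2 + √(5) ≈ 4.236 → fails

2 of 4 pairs satisfy the claim.

Answer: (0, 0), (0, 7)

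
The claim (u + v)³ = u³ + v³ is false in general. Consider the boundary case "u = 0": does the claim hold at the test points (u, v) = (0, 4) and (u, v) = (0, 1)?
Yes, holds at both test points

At (0, 4): LHS = 64, RHS = 64 → equal
At (0, 1): LHS = 1, RHS = 1 → equal

So the claim does hold at both of these boundary points, even though it is not an identity.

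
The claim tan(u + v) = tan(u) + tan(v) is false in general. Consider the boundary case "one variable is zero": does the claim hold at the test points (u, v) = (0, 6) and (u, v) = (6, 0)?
At (0, 6): LHS = tan(6) ≈ -0.291, RHS = tan(6) ≈ -0.291 → equal
At (6, 0): LHS = tan(6) ≈ -0.291, RHS = tan(6) ≈ -0.291 → equal

So the claim does hold at both of these boundary points, even though it is not an identity.

Answer: Yes, holds at both test points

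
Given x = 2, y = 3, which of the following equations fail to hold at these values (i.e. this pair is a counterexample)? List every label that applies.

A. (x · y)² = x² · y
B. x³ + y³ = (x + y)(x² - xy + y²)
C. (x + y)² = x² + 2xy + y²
A

Evaluating each claim at the given values:
A. LHS = 36, RHS = 12 → fails here (LHS ≠ RHS)
B. LHS = 35, RHS = 35 → holds here (LHS = RHS)
C. LHS = 25, RHS = 25 → holds here (LHS = RHS)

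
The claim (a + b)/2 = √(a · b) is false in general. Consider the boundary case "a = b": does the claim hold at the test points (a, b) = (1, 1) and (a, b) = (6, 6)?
At (1, 1): LHS = 1, RHS = 1 → equal
At (6, 6): LHS = 6, RHS = 6 → equal

So the claim does hold at both of these boundary points, even though it is not an identity.

Answer: Yes, holds at both test points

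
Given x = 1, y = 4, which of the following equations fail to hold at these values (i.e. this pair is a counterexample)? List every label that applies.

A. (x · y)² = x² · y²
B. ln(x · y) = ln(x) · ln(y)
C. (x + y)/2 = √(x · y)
B, C

Evaluating each claim at the given values:
A. LHS = 16, RHS = 16 → holds here (LHS = RHS)
B. LHS = ln(4) ≈ 1.386, RHS = 0 → fails here (LHS ≠ RHS)
C. LHS = 5/2, RHS = 2 → fails here (LHS ≠ RHS)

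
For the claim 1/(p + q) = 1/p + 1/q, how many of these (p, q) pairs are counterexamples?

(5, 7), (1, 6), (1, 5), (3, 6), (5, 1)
Testing each pair:
(5, 7): LHS = 1/12, RHS = 12/35 → counterexample
(1, 6): LHS = 1/7, RHS = 7/6 → counterexample
(1, 5): LHS = 1/6, RHS = 6/5 → counterexample
(3, 6): LHS = 1/9, RHS = 1/2 → counterexample
(5, 1): LHS = 1/6, RHS = 6/5 → counterexample

That makes 5 counterexamples.

Answer: 5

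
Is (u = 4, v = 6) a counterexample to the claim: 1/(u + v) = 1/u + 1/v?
Yes

Substituting u = 4, v = 6:
LHS = 1/(4 + 6) = 1/10
RHS = 1/4 + 1/6 = 5/12

Since LHS ≠ RHS, this pair disproves the claim.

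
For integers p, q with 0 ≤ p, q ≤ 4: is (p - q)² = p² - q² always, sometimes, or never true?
Sometimes true

It holds at (p, q) = (3, 3) (both sides equal 0), but fails at (p, q) = (3, 4) (LHS = 1, RHS = -7).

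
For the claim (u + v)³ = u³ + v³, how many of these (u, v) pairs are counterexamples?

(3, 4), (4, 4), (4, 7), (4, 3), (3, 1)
Testing each pair:
(3, 4): LHS = 343, RHS = 91 → counterexample
(4, 4): LHS = 512, RHS = 128 → counterexample
(4, 7): LHS = 1331, RHS = 407 → counterexample
(4, 3): LHS = 343, RHS = 91 → counterexample
(3, 1): LHS = 64, RHS = 28 → counterexample

That makes 5 counterexamples.

Answer: 5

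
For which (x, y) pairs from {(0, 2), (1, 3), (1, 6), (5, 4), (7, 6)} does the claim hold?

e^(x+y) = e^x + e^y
Testing each pair:
(0, 2): LHS = e^2 ≈ 7.389, RHS = 1 + e^2 ≈ 8.389 → fails
(1, 3): LHS = e^4 ≈ 54.6, RHS = e + e^3 ≈ 22.8 → fails
(1, 6): LHS = e^7 ≈ 1097, RHS = e + e^6 ≈ 406.1 → fails
(5, 4): LHS = e^9 ≈ 8103, RHS = e^4 + e^5 ≈ 203 → fails
(7, 6): LHS = e^13 ≈ 442413.4, RHS = e^6 + e^7 ≈ 1500 → fails

No pair satisfies the claim.

Answer: None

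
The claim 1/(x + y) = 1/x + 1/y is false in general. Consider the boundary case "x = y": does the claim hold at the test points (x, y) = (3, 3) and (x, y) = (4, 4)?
At (3, 3): LHS = 1/6 ≠ RHS = 2/3
At (4, 4): LHS = 1/8 ≠ RHS = 1/2

Answer: No, fails at both test points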